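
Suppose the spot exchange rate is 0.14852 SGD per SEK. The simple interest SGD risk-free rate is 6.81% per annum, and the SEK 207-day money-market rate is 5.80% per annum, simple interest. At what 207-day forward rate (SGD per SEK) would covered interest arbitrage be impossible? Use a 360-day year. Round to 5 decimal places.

0.14935

T = 207/360 years.
SGD accumulates by 1 + 0.0681×207/360 = 1.0391575.
SEK growth factor: 1 + 0.0580×207/360 = 1.033350.
Forward (SGD per SEK) = 0.14852 × 1.0391575 / 1.033350 = 0.1493547.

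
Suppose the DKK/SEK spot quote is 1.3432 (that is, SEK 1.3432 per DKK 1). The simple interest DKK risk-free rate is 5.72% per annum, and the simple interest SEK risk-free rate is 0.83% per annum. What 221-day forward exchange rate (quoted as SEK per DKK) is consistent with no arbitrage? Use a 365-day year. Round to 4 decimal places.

T = 221/365 years.
SEK accumulates by 1 + 0.0083×221/365 = 1.0050255.
DKK accumulates by 1 + 0.0572×221/365 = 1.0346334.
Forward (SEK per DKK) = 1.3432 × 1.0050255 / 1.0346334 = 1.304762.

1.3048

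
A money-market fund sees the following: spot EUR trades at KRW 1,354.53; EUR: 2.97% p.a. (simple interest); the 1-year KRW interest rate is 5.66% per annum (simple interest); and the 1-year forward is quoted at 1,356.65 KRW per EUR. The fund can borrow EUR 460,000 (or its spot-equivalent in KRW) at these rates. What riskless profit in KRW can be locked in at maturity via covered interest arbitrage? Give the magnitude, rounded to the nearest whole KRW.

T = 1 year.
Route A — deposit EUR, sell forward: 460,000 × 1.029700 × 1356.65 = KRW 642,593,552.30.
Route B — convert at spot, deposit KRW: 460,000 × 1354.53 × 1.056600 = KRW 658,350,343.08.
The quoted forward undervalues EUR, so borrow EUR, convert to KRW at spot, deposit the KRW at 5.66%, and buy EUR forward at 1,356.65 to cover the loan.
Profit = 658,350,343.08 − 642,593,552.30 = KRW 15,756,791.

KRW 15,756,791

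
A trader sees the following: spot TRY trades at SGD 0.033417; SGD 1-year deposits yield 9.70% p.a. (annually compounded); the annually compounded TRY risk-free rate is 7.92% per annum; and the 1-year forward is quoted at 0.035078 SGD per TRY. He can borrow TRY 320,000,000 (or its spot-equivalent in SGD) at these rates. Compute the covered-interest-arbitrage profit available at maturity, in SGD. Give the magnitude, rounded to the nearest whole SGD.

SGD 383,273

T = 1 year.
Route A — deposit TRY, sell forward: 320,000,000 × 1.079200 × 0.035078 = SGD 12,113,976.83.
Route B — convert at spot, deposit SGD: 320,000,000 × 0.033417 × 1.097000 = SGD 11,730,703.68.
The quoted forward overvalues TRY, so borrow SGD, buy TRY at spot, deposit the TRY at 7.92%, and sell the proceeds forward at 0.035078.
The gap between the two covered legs is SGD 383,273.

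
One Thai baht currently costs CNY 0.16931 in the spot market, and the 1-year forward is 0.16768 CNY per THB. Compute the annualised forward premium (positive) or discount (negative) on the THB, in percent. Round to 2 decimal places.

-0.96%

T = 1 year.
THB trades forward at -0.96273% vs spot over the period.
Per annum: -0.0096273 / 1 = -0.009627 = -0.96%.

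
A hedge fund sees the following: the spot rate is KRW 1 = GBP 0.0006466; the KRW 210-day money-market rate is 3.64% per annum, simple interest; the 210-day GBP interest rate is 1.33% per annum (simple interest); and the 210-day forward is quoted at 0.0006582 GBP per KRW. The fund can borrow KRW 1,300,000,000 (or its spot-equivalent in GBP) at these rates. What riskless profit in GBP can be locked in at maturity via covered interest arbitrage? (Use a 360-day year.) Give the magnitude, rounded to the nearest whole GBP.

T = 210/360 years.
Route A — deposit KRW, sell forward: 1,300,000,000 × 1.02123333 × 0.0006582 = GBP 873,828.51.
Route B — convert at spot, deposit GBP: 1,300,000,000 × 0.0006466 × 1.00775833 = GBP 847,101.50.
The quoted forward overvalues KRW, so borrow GBP, buy KRW at spot, deposit the KRW at 3.64%, and sell the proceeds forward at 0.0006582.
Arbitrage profit = |873,828.51 − 847,101.50| = GBP 26,727.

GBP 26,727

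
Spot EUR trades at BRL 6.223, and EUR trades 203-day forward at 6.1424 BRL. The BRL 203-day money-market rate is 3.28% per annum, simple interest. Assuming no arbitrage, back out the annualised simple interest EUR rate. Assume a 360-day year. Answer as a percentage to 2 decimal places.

T = 203/360 years.
By CIP, F/S equals the BRL-to-EUR growth ratio: 6.1424/6.223 = 0.9870480.
The BRL side grows by 1 + 0.0328×203/360 = 1.0184956.
That pins the EUR growth at 1.0318603.
r = (1.0318603 − 1)/(203/360) = 0.056501 → 5.65%.

5.65%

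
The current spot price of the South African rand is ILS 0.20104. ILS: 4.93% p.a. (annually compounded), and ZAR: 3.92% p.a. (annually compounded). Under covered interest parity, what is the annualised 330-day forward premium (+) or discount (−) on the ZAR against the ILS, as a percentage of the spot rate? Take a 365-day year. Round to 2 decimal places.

T = 330/365 years.
CIP forward (ILS per ZAR) = 0.20104 × 1.0444691/1.0353754 = 0.20280573.
Annualised premium = (F − S)/S × (1/T) = (0.20280573 − 0.20104)/0.20104 ÷ (330/365) = 0.97%.

+0.97%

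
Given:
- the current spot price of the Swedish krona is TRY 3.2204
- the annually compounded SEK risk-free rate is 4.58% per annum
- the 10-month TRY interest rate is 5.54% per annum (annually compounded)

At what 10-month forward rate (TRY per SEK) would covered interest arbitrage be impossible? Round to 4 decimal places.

T = 10/12 years.
TRY accumulates by (1 + 0.0554)^(10/12) = 1.045958.
SEK accumulates by (1 + 0.0458)^(10/12) = 1.0380235.
CIP: F = S · (grow TRY)/(grow SEK) = 3.2204 × 1.045958/1.0380235 = 3.245016 TRY per SEK.

3.2450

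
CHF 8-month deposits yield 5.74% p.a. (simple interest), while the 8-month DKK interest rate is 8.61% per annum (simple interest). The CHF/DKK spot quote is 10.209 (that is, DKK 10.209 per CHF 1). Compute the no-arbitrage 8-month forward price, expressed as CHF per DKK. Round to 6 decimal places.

T = 8/12 years.
DKK growth factor: 1 + 0.0861×8/12 = 1.057400.
CHF growth factor: 1 + 0.0574×8/12 = 1.0382667.
So F = 10.209 × 1.057400 / 1.0382667 = 10.39713 (DKK/CHF).
Quoted the other way: 1/10.39713 = 0.096180 CHF per DKK.

0.096180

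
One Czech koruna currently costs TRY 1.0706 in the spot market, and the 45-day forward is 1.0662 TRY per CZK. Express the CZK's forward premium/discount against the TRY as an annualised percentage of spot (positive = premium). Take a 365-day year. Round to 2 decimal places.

-3.33%

T = 45/365 years.
(F − S)/S = (1.0662 − 1.0706)/1.0706 = -0.0041098.
Per annum: -0.0041098 / (45/365) = -0.033335 = -3.33%.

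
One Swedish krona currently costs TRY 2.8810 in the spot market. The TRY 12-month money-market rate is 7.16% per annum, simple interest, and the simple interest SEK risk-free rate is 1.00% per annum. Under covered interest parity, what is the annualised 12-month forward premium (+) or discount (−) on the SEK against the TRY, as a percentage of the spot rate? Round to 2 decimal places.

T = 1 year.
F = S · g_TRY/g_SEK = 2.881 × 1.071600/1.010000 = 3.0567125.
(F − S)/S ÷ T = (3.0567125 − 2.881)/2.881/1 = 0.060990 → 6.10%.

+6.10%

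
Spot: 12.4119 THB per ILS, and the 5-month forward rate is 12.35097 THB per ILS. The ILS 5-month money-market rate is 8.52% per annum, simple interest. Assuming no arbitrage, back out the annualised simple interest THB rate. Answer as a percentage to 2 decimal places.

7.30%

T = 5/12 years.
CIP gives F = S · g_THB/g_ILS, so g_THB/g_ILS = 12.35097/12.4119 = 0.9950910.
ILS growth factor: 1 + 0.0852×5/12 = 1.035500.
That pins the THB growth at 1.0304167.
(1.0304167 − 1)/T = 0.073000, i.e. 7.30%.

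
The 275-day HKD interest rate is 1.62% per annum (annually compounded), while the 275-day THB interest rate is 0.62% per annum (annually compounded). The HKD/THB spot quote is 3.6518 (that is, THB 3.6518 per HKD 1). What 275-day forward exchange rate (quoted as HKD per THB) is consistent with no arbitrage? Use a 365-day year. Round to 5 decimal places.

T = 275/365 years.
THB growth factor: (1 + 0.0062)^(275/365) = 1.0046677.
HKD growth factor: (1 + 0.0162)^(275/365) = 1.0121813.
CIP: F = S · (grow THB)/(grow HKD) = 3.6518 × 1.0046677/1.0121813 = 3.624692 THB per HKD.
Invert for HKD per THB: 1 / 3.624692 = 0.27589.

0.27589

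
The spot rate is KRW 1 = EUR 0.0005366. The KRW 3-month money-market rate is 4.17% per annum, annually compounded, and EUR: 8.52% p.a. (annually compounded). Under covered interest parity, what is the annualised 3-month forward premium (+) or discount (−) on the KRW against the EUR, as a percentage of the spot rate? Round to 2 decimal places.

T = 3/12 years.
CIP forward (EUR per KRW) = 0.0005366 × 1.0206514/1.0102658 = 0.0005421163.
(F − S)/S ÷ T = (0.0005421163 − 0.0005366)/0.0005366/(3/12) = 0.041120 → 4.11%.

+4.11%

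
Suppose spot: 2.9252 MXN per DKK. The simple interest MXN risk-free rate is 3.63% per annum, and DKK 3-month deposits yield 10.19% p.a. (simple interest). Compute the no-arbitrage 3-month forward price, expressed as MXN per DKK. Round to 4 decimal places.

2.8784

T = 3/12 years.
Growth of 1 MXN over T: 1 + 0.0363×3/12 = 1.009075.
Growth of 1 DKK over T: 1 + 0.1019×3/12 = 1.025475.
CIP: F = S · (grow MXN)/(grow DKK) = 2.9252 × 1.009075/1.025475 = 2.878418 MXN per DKK.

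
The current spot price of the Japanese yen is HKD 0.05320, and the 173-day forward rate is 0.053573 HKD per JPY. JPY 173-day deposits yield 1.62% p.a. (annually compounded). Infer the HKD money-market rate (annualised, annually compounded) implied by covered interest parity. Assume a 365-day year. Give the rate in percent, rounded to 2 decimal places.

T = 173/365 years.
CIP gives F = S · g_HKD/g_JPY, so g_HKD/g_JPY = 0.053573/0.0532 = 1.0070113.
JPY growth factor: (1 + 0.0162)^(173/365) = 1.0076459.
That pins the HKD growth at 1.0147108.
Annualise: 1.0147108^(365/173) − 1 = 0.031291 = 3.13%.

3.13%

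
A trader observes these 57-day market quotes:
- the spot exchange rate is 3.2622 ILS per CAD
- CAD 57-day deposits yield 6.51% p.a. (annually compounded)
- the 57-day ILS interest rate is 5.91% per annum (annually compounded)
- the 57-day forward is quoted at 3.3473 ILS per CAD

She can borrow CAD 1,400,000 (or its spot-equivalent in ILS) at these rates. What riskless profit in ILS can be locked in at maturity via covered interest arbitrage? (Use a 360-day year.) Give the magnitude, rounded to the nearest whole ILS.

ILS 124,460

T = 57/360 years.
Invest the CAD and cover forward: 1,400,000 × 1.010035901 × 3.3473 = ILS 4,733,250.44.
Convert at spot and invest in ILS: 1,400,000 × 3.2622 × 1.009132872 = ILS 4,608,790.56.
The quoted forward overvalues CAD, so borrow ILS, buy CAD at spot, deposit the CAD at 6.51%, and sell the proceeds forward at 3.3473.
The gap between the two covered legs is ILS 124,460.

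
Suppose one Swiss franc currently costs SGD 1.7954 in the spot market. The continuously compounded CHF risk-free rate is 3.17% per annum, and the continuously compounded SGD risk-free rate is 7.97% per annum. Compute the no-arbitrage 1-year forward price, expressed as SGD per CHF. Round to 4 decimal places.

T = 1 year.
SGD accumulates by e^(0.0797×1) = 1.0829621.
Growth of 1 CHF over T: e^(0.0317×1) = 1.0322078.
Forward (SGD per CHF) = 1.7954 × 1.0829621 / 1.0322078 = 1.883681.

1.8837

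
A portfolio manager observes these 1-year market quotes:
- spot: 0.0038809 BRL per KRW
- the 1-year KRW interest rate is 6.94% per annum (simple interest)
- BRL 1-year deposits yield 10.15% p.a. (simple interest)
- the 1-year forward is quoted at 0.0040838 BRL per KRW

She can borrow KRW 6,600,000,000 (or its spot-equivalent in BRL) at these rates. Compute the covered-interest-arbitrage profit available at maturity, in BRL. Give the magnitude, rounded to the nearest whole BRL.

T = 1 year.
Keep in KRW, deliver into the forward: 6,600,000,000·1.069400·0.0040838 = BRL 28,823,623.75.
Swap to BRL now, deposit: 6,600,000,000·0.0038809·1.101500 = BRL 28,213,754.91.
The quoted forward overvalues KRW, so borrow BRL, buy KRW at spot, deposit the KRW at 6.94%, and sell the proceeds forward at 0.0040838.
The gap between the two covered legs is BRL 609,869.

BRL 609,869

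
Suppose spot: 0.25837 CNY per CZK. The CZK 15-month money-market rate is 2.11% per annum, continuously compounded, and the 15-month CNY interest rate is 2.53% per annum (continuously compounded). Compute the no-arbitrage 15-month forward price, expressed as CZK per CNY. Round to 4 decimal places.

3.8502

T = 15/12 years.
Growth of 1 CNY over T: e^(0.0253×15/12) = 1.0321304.
CZK growth factor: e^(0.0211×15/12) = 1.0267259.
So F = 0.25837 × 1.0321304 / 1.0267259 = 0.2597300 (CNY/CZK).
Quoted the other way: 1/0.2597300 = 3.8502 CZK per CNY.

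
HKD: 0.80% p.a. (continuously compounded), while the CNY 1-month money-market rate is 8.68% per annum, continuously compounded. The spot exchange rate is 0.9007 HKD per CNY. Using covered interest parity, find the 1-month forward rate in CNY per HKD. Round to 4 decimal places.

1.1176

T = 1/12 years.
HKD growth factor: e^(0.0080×1/12) = 1.0006669.
Growth of 1 CNY over T: e^(0.0868×1/12) = 1.0072596.
Forward (HKD per CNY) = 0.9007 × 1.0006669 / 1.0072596 = 0.8948048.
Quoted the other way: 1/0.8948048 = 1.1176 CNY per HKD.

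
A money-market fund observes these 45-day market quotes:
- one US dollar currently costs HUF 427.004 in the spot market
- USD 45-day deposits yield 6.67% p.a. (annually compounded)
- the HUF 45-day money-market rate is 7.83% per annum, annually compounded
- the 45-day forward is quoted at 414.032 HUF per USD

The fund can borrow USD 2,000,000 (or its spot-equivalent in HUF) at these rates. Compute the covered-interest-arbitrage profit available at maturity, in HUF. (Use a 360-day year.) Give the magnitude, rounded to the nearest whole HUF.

HUF 27,319,005

T = 45/360 years.
Invest the USD and cover forward: 2,000,000 × 1.00810388145 × 414.032 = HUF 834,774,532.49.
Convert at spot and invest in HUF: 2,000,000 × 427.004 × 1.00946775415 = HUF 862,093,537.79.
The quoted forward undervalues USD, so borrow USD, convert to HUF at spot, deposit the HUF at 7.83%, and buy USD forward at 414.032 to cover the loan.
Arbitrage profit = |834,774,532.49 − 862,093,537.79| = HUF 27,319,005.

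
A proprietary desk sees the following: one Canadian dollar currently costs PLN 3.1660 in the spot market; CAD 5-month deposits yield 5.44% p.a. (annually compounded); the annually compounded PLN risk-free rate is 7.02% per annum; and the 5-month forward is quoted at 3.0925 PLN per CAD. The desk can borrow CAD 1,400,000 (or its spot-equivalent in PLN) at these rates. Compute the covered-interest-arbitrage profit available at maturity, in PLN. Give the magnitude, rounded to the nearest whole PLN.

T = 5/12 years.
Invest the CAD and cover forward: 1,400,000 × 1.022316999 × 3.0925 = PLN 4,426,121.45.
Convert at spot and invest in PLN: 1,400,000 × 3.1660 × 1.028672337 = PLN 4,559,487.27.
The quoted forward undervalues CAD, so borrow CAD, convert to PLN at spot, deposit the PLN at 7.02%, and buy CAD forward at 3.0925 to cover the loan.
The gap between the two covered legs is PLN 133,366.

PLN 133,366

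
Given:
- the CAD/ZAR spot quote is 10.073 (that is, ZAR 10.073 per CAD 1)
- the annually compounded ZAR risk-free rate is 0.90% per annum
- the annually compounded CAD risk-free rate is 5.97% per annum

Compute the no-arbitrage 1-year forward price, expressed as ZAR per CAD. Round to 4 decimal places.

T = 1 year.
ZAR growth factor: (1 + 0.0090)^1 = 1.009000.
CAD growth factor: (1 + 0.0597)^1 = 1.059700.
Forward (ZAR per CAD) = 10.073 × 1.009000 / 1.059700 = 9.591070.

9.5911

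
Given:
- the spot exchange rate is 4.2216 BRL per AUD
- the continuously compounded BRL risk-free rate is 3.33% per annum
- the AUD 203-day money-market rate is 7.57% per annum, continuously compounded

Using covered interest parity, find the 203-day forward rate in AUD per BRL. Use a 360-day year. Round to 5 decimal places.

T = 203/360 years.
BRL growth factor: e^(0.0333×203/360) = 1.0189549.
AUD growth factor: e^(0.0757×203/360) = 1.0436106.
Forward (BRL per AUD) = 4.2216 × 1.0189549 / 1.0436106 = 4.121863.
Quoted the other way: 1/4.121863 = 0.24261 AUD per BRL.

0.24261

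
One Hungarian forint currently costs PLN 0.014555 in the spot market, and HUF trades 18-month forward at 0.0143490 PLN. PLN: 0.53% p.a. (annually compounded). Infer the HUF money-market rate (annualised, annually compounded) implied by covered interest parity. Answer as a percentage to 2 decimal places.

T = 18/12 years.
By CIP, F/S equals the PLN-to-HUF growth ratio: 0.014349/0.014555 = 0.9858468.
PLN growth factor: (1 + 0.0053)^(18/12) = 1.0079605.
Hence g_HUF = 1.0224312.
r = 1.0224312^(12/18) − 1 = 0.014899 → 1.49%.

1.49%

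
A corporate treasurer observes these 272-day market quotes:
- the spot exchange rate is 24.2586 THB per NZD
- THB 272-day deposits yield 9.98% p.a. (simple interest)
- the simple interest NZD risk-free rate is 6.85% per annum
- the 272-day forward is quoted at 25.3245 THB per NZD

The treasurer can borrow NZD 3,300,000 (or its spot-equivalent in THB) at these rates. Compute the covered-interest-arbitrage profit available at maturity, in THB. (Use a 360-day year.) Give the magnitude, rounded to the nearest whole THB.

T = 272/360 years.
Keep in NZD, deliver into the forward: 3,300,000·1.0517555556·25.3245 = THB 87,896,105.77.
Swap to THB now, deposit: 3,300,000·24.2586·1.0754044444 = THB 86,089,760.64.
The quoted forward overvalues NZD, so borrow THB, buy NZD at spot, deposit the NZD at 6.85%, and sell the proceeds forward at 25.3245.
Profit = 87,896,105.77 − 86,089,760.64 = THB 1,806,345.

THB 1,806,345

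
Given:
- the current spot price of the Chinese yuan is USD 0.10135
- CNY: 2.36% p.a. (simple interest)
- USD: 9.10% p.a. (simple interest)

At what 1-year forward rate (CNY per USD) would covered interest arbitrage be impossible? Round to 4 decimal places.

T = 1 year.
USD accumulates by 1 + 0.0910×1 = 1.091000.
CNY accumulates by 1 + 0.0236×1 = 1.023600.
So F = 0.10135 × 1.091000 / 1.023600 = 0.1080235 (USD/CNY).
Quoted the other way: 1/0.1080235 = 9.2572 CNY per USD.

9.2572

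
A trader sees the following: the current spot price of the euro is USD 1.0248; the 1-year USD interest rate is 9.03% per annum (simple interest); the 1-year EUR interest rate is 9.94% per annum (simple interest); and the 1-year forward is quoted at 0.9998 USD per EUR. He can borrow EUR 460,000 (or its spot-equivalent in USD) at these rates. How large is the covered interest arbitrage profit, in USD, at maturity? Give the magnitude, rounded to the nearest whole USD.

USD 8,353

T = 1 year.
Invest the EUR and cover forward: 460,000 × 1.099400 × 0.9998 = USD 505,622.86.
Convert at spot and invest in USD: 460,000 × 1.0248 × 1.090300 = USD 513,976.14.
The quoted forward undervalues EUR, so borrow EUR, convert to USD at spot, deposit the USD at 9.03%, and buy EUR forward at 0.9998 to cover the loan.
Profit = 513,976.14 − 505,622.86 = USD 8,353.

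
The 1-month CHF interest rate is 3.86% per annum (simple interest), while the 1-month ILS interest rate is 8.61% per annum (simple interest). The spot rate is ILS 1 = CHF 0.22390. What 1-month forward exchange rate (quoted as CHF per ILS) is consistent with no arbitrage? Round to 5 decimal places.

T = 1/12 years.
CHF growth factor: 1 + 0.0386×1/12 = 1.0032167.
ILS accumulates by 1 + 0.0861×1/12 = 1.007175.
So F = 0.2239 × 1.0032167 / 1.007175 = 0.2230201 (CHF/ILS).

0.22302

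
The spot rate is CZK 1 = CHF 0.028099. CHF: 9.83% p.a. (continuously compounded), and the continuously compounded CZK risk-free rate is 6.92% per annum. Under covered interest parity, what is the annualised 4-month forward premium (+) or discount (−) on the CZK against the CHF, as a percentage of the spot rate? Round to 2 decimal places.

+2.92%

T = 4/12 years.
F = S · g_CHF/g_CZK = 0.028099 × 1.0333094/1.0233348 = 0.028372885.
Annualised premium = (F − S)/S × (1/T) = (0.028372885 − 0.028099)/0.028099 ÷ (4/12) = 2.92%.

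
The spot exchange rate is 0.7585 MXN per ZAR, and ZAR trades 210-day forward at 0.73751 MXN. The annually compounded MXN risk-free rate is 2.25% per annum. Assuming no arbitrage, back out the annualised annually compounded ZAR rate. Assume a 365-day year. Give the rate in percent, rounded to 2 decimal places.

T = 210/365 years.
F/S = 0.73751/0.7585 = 0.9723270 = (growth of MXN) / (growth of ZAR).
The MXN side grows by (1 + 0.0225)^(210/365) = 1.012884.
That pins the ZAR growth at 1.0417113.
Annualise: 1.0417113^(365/210) − 1 = 0.073610 = 7.36%.

7.36%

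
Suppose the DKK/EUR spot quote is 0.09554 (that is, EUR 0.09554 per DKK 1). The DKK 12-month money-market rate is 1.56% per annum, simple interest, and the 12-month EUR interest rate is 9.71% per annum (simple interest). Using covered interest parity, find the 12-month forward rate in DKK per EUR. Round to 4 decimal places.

T = 1 year.
Growth of 1 EUR over T: 1 + 0.0971×1 = 1.097100.
Growth of 1 DKK over T: 1 + 0.0156×1 = 1.015600.
So F = 0.09554 × 1.097100 / 1.015600 = 0.1032069 (EUR/DKK).
Quoted the other way: 1/0.1032069 = 9.6893 DKK per EUR.

9.6893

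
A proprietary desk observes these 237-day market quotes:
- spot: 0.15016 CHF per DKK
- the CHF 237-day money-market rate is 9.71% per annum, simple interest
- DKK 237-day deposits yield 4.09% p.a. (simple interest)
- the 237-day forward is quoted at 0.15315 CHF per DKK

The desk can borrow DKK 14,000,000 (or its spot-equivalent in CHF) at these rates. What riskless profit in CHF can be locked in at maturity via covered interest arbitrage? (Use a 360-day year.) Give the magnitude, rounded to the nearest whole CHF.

CHF 34,792

T = 237/360 years.
Route A — deposit DKK, sell forward: 14,000,000 × 1.026925833 × 0.15315 = CHF 2,201,831.68.
Route B — convert at spot, deposit CHF: 14,000,000 × 0.15016 × 1.063924167 = CHF 2,236,623.94.
The quoted forward undervalues DKK, so borrow DKK, convert to CHF at spot, deposit the CHF at 9.71%, and buy DKK forward at 0.15315 to cover the loan.
Arbitrage profit = |2,201,831.68 − 2,236,623.94| = CHF 34,792.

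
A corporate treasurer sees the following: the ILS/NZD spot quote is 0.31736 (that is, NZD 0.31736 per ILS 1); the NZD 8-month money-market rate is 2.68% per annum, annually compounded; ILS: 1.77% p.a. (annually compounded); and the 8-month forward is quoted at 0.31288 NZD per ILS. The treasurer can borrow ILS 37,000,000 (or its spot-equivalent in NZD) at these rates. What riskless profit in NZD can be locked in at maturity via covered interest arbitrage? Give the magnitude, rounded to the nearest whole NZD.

NZD 238,426

T = 8/12 years.
Route A — deposit ILS, sell forward: 37,000,000 × 1.011765461 × 0.31288 = NZD 11,712,763.57.
Route B — convert at spot, deposit NZD: 37,000,000 × 0.31736 × 1.0177877982 = NZD 11,951,190.02.
The quoted forward undervalues ILS, so borrow ILS, convert to NZD at spot, deposit the NZD at 2.68%, and buy ILS forward at 0.31288 to cover the loan.
Arbitrage profit = |11,712,763.57 − 11,951,190.02| = NZD 238,426.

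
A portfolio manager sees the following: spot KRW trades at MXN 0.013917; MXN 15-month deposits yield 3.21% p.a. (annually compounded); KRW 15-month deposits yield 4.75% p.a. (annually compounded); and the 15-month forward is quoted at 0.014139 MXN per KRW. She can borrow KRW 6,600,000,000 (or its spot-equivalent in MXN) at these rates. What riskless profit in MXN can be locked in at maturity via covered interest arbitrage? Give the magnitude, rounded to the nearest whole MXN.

T = 15/12 years.
Keep in KRW, deliver into the forward: 6,600,000,000·1.0597234375·0.014139 = MXN 98,890,635.91.
Swap to MXN now, deposit: 6,600,000,000·0.013917·1.0402847274 = MXN 95,552,440.84.
The quoted forward overvalues KRW, so borrow MXN, buy KRW at spot, deposit the KRW at 4.75%, and sell the proceeds forward at 0.014139.
Profit = 98,890,635.91 − 95,552,440.84 = MXN 3,338,195.

MXN 3,338,195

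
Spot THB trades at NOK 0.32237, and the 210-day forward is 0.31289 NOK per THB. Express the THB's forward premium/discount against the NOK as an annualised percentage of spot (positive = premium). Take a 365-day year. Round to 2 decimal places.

T = 210/365 years.
THB trades forward at -2.94072% vs spot over the period.
Per annum: -0.0294072 / (210/365) = -0.051113 = -5.11%.

-5.11%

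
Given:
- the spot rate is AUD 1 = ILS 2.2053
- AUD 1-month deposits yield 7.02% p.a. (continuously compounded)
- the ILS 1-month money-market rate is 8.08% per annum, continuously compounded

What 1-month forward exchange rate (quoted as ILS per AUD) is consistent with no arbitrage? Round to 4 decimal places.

T = 1/12 years.
ILS accumulates by e^(0.0808×1/12) = 1.0067561.
Growth of 1 AUD over T: e^(0.0702×1/12) = 1.0058671.
So F = 2.2053 × 1.0067561 / 1.0058671 = 2.207249 (ILS/AUD).

2.2072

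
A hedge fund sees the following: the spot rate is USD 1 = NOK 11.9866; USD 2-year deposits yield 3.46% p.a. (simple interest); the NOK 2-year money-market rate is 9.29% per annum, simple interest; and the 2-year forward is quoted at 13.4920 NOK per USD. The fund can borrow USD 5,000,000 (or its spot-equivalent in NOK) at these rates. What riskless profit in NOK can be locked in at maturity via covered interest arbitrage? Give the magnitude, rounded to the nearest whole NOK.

NOK 1,059,681

T = 2 years.
Keep in USD, deliver into the forward: 5,000,000·1.069200·13.4920 = NOK 72,128,232.00.
Swap to NOK now, deposit: 5,000,000·11.9866·1.185800 = NOK 71,068,551.40.
The quoted forward overvalues USD, so borrow NOK, buy USD at spot, deposit the USD at 3.46%, and sell the proceeds forward at 13.4920.
Arbitrage profit = |72,128,232.00 − 71,068,551.40| = NOK 1,059,681.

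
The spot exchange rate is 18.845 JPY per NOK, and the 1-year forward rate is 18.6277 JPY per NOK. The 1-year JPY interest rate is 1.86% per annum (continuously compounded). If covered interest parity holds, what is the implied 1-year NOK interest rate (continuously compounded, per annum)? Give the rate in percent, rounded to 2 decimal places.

T = 1 year.
F/S = 18.6277/18.845 = 0.9884691 = (growth of JPY) / (growth of NOK).
The JPY side grows by e^(0.0186×1) = 1.0187741.
Hence g_NOK = 1.0306585.
r = ln(1.0306585)/1 = 0.030198 → 3.02%.

3.02%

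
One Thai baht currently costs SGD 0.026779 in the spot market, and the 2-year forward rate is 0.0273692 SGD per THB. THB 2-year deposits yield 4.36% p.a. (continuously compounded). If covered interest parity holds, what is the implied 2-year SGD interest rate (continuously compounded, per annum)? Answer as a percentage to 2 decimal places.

T = 2 years.
F/S = 0.0273692/0.026779 = 1.0220397 = (growth of SGD) / (growth of THB).
The THB side grows by e^(0.0436×2) = 1.0911149.
That pins the SGD growth at 1.1151627.
r = ln(1.1151627)/2 = 0.054500 → 5.45%.

5.45%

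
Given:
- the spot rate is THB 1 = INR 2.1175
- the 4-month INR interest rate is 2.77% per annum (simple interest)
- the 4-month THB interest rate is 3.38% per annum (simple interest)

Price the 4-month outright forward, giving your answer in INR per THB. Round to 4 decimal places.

T = 4/12 years.
INR accumulates by 1 + 0.0277×4/12 = 1.0092333.
THB accumulates by 1 + 0.0338×4/12 = 1.0112667.
So F = 2.1175 × 1.0092333 / 1.0112667 = 2.113242 (INR/THB).

2.1132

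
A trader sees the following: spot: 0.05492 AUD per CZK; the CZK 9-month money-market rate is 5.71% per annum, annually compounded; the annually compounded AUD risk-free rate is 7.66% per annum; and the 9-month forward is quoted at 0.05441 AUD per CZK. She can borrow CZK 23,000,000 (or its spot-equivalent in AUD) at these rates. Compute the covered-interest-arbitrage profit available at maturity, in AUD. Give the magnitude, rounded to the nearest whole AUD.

T = 9/12 years.
Invest the CZK and cover forward: 23,000,000 × 1.042526384 × 0.05441 = AUD 1,304,648.79.
Convert at spot and invest in AUD: 23,000,000 × 0.05492 × 1.056916752 = AUD 1,335,054.96.
The quoted forward undervalues CZK, so borrow CZK, convert to AUD at spot, deposit the AUD at 7.66%, and buy CZK forward at 0.05441 to cover the loan.
Arbitrage profit = |1,304,648.79 − 1,335,054.96| = AUD 30,406.

AUD 30,406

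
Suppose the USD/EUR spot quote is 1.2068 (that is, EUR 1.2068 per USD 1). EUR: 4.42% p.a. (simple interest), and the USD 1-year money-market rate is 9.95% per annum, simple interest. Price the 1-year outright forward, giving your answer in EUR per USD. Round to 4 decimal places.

T = 1 year.
Growth of 1 EUR over T: 1 + 0.0442×1 = 1.044200.
USD accumulates by 1 + 0.0995×1 = 1.099500.
Forward (EUR per USD) = 1.2068 × 1.044200 / 1.099500 = 1.146103.

1.1461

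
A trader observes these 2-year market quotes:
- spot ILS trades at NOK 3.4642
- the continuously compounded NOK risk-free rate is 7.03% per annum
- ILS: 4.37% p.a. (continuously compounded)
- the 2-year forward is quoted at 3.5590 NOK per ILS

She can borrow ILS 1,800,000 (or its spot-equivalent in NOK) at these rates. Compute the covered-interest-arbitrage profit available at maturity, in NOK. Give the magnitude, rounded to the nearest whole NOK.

NOK 185,608

T = 2 years.
Route A — deposit ILS, sell forward: 1,800,000 × 1.091333126 × 3.5590 = NOK 6,991,298.27.
Route B — convert at spot, deposit NOK: 1,800,000 × 3.4642 × 1.15096417 = NOK 7,176,906.14.
The quoted forward undervalues ILS, so borrow ILS, convert to NOK at spot, deposit the NOK at 7.03%, and buy ILS forward at 3.5590 to cover the loan.
The gap between the two covered legs is NOK 185,608.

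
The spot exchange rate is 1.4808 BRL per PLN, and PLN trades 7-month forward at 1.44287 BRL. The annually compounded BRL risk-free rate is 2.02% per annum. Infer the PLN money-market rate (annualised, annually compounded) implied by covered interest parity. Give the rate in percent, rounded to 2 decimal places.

T = 7/12 years.
F/S = 1.44287/1.4808 = 0.9743855 = (growth of BRL) / (growth of PLN).
BRL growth factor: (1 + 0.0202)^(7/12) = 1.0117342.
So the PLN growth factor = 1.0383305.
Annualise: 1.0383305^(12/7) − 1 = 0.066606 = 6.66%.

6.66%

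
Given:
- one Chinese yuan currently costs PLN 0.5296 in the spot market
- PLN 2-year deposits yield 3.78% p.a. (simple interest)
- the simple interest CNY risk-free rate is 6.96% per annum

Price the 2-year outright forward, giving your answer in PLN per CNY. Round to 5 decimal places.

T = 2 years.
Growth of 1 PLN over T: 1 + 0.0378×2 = 1.075600.
CNY growth factor: 1 + 0.0696×2 = 1.139200.
CIP: F = S · (grow PLN)/(grow CNY) = 0.5296 × 1.075600/1.139200 = 0.5000331 PLN per CNY.

0.50003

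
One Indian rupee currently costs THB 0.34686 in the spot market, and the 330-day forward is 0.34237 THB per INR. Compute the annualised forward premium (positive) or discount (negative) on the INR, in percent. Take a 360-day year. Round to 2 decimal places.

-1.41%

T = 330/360 years.
INR trades forward at -1.29447% vs spot over the period.
Per annum: -0.0129447 / (330/360) = -0.014121 = -1.41%.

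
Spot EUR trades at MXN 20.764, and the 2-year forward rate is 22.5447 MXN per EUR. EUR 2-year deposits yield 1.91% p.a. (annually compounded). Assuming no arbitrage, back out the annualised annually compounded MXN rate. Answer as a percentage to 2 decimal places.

T = 2 years.
F/S = 22.5447/20.764 = 1.0857590 = (growth of MXN) / (growth of EUR).
EUR growth factor: (1 + 0.0191)^2 = 1.0385648.
Hence g_MXN = 1.1276311.
Annualise: 1.1276311^(1/2) − 1 = 0.061900 = 6.19%.

6.19%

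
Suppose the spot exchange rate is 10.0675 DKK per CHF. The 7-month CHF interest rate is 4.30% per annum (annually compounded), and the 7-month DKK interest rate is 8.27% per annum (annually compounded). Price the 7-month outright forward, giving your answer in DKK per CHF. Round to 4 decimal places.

T = 7/12 years.
Growth of 1 DKK over T: (1 + 0.0827)^(7/12) = 1.04744143.
CHF growth factor: (1 + 0.0430)^(7/12) = 1.02486308.
So F = 10.0675 × 1.04744143 / 1.02486308 = 10.289293 (DKK/CHF).

10.2893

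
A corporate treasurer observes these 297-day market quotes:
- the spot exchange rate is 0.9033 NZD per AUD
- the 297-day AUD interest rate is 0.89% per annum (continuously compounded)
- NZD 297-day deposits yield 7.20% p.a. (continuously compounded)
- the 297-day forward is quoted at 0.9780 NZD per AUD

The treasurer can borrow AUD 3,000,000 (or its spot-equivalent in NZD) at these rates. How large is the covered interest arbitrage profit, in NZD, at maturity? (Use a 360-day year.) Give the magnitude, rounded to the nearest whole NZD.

T = 297/360 years.
Route A — deposit AUD, sell forward: 3,000,000 × 1.007369522 × 0.9780 = NZD 2,955,622.18.
Route B — convert at spot, deposit NZD: 3,000,000 × 0.9033 × 1.061199636 = NZD 2,875,744.89.
The quoted forward overvalues AUD, so borrow NZD, buy AUD at spot, deposit the AUD at 0.89%, and sell the proceeds forward at 0.9780.
The gap between the two covered legs is NZD 79,877.

NZD 79,877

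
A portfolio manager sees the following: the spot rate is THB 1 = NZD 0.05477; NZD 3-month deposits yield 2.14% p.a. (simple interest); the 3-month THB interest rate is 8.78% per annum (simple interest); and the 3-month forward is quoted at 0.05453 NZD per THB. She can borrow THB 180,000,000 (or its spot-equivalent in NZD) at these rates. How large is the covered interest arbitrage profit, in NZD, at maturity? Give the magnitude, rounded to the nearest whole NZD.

T = 3/12 years.
Route A — deposit THB, sell forward: 180,000,000 × 1.021950 × 0.05453 = NZD 10,030,848.03.
Route B — convert at spot, deposit NZD: 180,000,000 × 0.05477 × 1.005350 = NZD 9,911,343.51.
The quoted forward overvalues THB, so borrow NZD, buy THB at spot, deposit the THB at 8.78%, and sell the proceeds forward at 0.05453.
Arbitrage profit = |10,030,848.03 − 9,911,343.51| = NZD 119,505.

NZD 119,505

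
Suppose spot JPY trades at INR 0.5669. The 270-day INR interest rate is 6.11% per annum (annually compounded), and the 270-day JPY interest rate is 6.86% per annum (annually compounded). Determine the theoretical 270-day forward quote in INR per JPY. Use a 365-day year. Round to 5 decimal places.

0.56395

T = 270/365 years.
INR growth factor: (1 + 0.0611)^(270/365) = 1.0448468.
JPY growth factor: (1 + 0.0686)^(270/365) = 1.0503048.
CIP: F = S · (grow INR)/(grow JPY) = 0.5669 × 1.0448468/1.0503048 = 0.5639541 INR per JPY.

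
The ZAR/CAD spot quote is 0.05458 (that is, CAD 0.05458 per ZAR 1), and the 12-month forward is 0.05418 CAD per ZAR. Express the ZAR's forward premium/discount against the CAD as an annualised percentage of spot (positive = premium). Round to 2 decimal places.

-0.73%

T = 1 year.
Period premium: (0.05418 − 0.05458)/0.05458 = -0.0073287.
×(1/T) gives -0.73% p.a.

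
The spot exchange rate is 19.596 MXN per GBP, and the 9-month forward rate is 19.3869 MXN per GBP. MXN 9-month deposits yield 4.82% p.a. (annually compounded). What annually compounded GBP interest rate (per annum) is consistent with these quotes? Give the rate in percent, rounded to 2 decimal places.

T = 9/12 years.
F/S = 19.3869/19.596 = 0.9893295 = (growth of MXN) / (growth of GBP).
The MXN side grows by (1 + 0.0482)^(9/12) = 1.0359365.
Hence g_GBP = 1.0471097.
r = 1.0471097^(12/9) − 1 = 0.063301 → 6.33%.

6.33%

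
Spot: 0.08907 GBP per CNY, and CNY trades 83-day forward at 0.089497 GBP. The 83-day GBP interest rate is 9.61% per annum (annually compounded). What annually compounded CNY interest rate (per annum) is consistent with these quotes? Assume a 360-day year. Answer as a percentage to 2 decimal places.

7.36%

T = 83/360 years.
F/S = 0.089497/0.08907 = 1.0047940 = (growth of GBP) / (growth of CNY).
GBP growth factor: (1 + 0.0961)^(83/360) = 1.0213808.
That pins the CNY growth at 1.0165077.
r = 1.0165077^(360/83) − 1 = 0.073597 → 7.36%.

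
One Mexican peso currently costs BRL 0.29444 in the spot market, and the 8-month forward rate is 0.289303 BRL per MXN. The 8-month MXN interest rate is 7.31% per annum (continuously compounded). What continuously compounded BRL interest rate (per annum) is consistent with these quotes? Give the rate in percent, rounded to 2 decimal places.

4.67%

T = 8/12 years.
CIP gives F = S · g_BRL/g_MXN, so g_BRL/g_MXN = 0.289303/0.29444 = 0.9825533.
The MXN side grows by e^(0.0731×8/12) = 1.0499403.
That pins the BRL growth at 1.0316223.
Take logs: ln 1.0316223 / (8/12) = 0.046699, so 4.67%.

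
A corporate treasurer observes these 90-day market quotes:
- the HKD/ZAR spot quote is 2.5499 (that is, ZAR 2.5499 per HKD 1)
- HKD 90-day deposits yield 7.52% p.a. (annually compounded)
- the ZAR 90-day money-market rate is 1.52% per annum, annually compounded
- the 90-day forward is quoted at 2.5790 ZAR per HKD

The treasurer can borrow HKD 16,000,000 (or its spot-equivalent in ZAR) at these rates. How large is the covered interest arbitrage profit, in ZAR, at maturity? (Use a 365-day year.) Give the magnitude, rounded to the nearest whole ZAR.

ZAR 1,057,925

T = 90/365 years.
Route A — deposit HKD, sell forward: 16,000,000 × 1.0180391367 × 2.5790 = ZAR 42,008,366.94.
Route B — convert at spot, deposit ZAR: 16,000,000 × 2.5499 × 1.0037266731 = ZAR 40,950,442.30.
The quoted forward overvalues HKD, so borrow ZAR, buy HKD at spot, deposit the HKD at 7.52%, and sell the proceeds forward at 2.5790.
Arbitrage profit = |42,008,366.94 − 40,950,442.30| = ZAR 1,057,925.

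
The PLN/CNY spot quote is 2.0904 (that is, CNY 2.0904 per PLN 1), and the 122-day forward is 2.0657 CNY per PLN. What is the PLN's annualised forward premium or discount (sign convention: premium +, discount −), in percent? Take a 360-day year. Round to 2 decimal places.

T = 122/360 years.
Period premium: (2.0657 − 2.0904)/2.0904 = -0.0118159.
Annualise by dividing by T: -0.0118159 / (122/360) = -0.034867 → -3.49%.

-3.49%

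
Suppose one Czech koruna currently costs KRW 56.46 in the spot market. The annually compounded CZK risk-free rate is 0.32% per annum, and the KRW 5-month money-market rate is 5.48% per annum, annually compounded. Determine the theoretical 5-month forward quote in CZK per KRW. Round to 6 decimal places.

0.017345

T = 5/12 years.
Growth of 1 KRW over T: (1 + 0.0548)^(5/12) = 1.0224786.
CZK accumulates by (1 + 0.0032)^(5/12) = 1.0013321.
CIP: F = S · (grow KRW)/(grow CZK) = 56.46 × 1.0224786/1.0013321 = 57.65234 KRW per CZK.
Invert for CZK per KRW: 1 / 57.65234 = 0.017345.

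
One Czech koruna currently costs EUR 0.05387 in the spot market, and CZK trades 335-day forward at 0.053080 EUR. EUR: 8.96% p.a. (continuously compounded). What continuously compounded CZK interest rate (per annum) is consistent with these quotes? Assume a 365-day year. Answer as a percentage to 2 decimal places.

T = 335/365 years.
CIP gives F = S · g_EUR/g_CZK, so g_EUR/g_CZK = 0.05308/0.05387 = 0.9853351.
The EUR side grows by e^(0.0896×335/365) = 1.0857116.
Hence g_CZK = 1.1018704.
r = ln(1.1018704)/(335/365) = 0.105696 → 10.57%.

10.57%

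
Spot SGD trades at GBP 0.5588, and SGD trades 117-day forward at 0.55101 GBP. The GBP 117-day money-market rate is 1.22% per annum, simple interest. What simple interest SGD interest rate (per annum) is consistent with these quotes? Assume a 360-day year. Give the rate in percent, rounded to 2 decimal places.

5.59%

T = 117/360 years.
By CIP, F/S equals the GBP-to-SGD growth ratio: 0.55101/0.5588 = 0.9860594.
The GBP side grows by 1 + 0.0122×117/360 = 1.003965.
Hence g_SGD = 1.0181587.
r = (1.0181587 − 1)/(117/360) = 0.055873 → 5.59%.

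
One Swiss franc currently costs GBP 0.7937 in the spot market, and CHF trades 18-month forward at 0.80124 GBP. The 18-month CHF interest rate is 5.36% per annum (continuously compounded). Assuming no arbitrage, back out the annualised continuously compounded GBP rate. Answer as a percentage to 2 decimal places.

T = 18/12 years.
CIP gives F = S · g_GBP/g_CHF, so g_GBP/g_CHF = 0.80124/0.7937 = 1.0094998.
CHF growth factor: e^(0.0536×18/12) = 1.0837205.
That pins the GBP growth at 1.0940156.
r = ln(1.0940156)/(18/12) = 0.059903 → 5.99%.

5.99%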